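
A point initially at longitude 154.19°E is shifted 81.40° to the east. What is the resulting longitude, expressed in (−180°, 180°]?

124.41°W

Start at +154.19°; shift +81.40° → +235.59°.
+235.59° lies outside (−180°, 180°]; subtract 360° → -124.41°.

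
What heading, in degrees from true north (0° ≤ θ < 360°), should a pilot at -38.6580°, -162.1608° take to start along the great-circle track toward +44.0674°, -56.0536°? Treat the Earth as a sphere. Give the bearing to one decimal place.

Δλ = -56.0536 − -162.1608 = 106.1072°.
θ = atan2( sin Δλ · cos φ₂ , cos φ₁ · sin φ₂ − sin φ₁ · cos φ₂ · cos Δλ )
  = atan2(0.69032, 0.41859) = 58.769° → normalised to [0°, 360°): 58.769°.

58.8°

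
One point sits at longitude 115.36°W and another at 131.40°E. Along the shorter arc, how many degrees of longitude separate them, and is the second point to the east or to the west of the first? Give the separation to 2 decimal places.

113.24° west

Raw difference: 131.40 − -115.36 = 246.76°.
Normalise into (−180°, 180°]: 246.76° − 360° = -113.24°.
Negative ⇒ the second point lies to the west; separation 113.24°.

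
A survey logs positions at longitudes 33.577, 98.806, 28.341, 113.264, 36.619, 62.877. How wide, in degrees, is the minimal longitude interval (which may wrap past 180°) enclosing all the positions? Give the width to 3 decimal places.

84.923°

Sort the longitudes: +28.341°, +33.577°, +36.619°, +62.877°, +98.806°, +113.264°.
Eastward gaps between consecutive values (wrapping around): 5.236°, 3.042°, 26.258°, 35.929°, 14.458°, 275.077°.
Largest gap = 275.077° ⇒ minimal covering band is its complement: 360° − 275.077° = 84.923°.
Band runs from +28.341° eastward to +113.264°.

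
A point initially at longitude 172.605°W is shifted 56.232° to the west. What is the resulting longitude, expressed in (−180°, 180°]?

Start at -172.605°; shift −56.232° → -228.837°.
-228.837° lies outside (−180°, 180°]; add 360° → +131.163°.

131.163°E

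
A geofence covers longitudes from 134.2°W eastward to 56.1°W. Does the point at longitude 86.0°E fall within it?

No

Band width going east from -134.2° to -56.1°: ((-56.1 − -134.2) mod 360) = 78.1°.
Offset of +86.0° east of the west edge: ((86.0 − -134.2) mod 360) = 220.2°.
220.2° > 78.1° ⇒ outside.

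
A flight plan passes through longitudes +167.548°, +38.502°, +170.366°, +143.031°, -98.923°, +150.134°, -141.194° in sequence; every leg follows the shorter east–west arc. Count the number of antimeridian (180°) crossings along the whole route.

3

Leg 1: +167.548° → +38.502°, shortest Δλ = -129.046° (west) — does not cross 180°.
Leg 2: +38.502° → +170.366°, shortest Δλ = 131.864° (east) — does not cross 180°.
Leg 3: +170.366° → +143.031°, shortest Δλ = -27.335° (west) — does not cross 180°.
Leg 4: +143.031° → -98.923°, shortest Δλ = 118.046° (east) — crosses 180°.
Leg 5: -98.923° → +150.134°, shortest Δλ = -110.943° (west) — crosses 180°.
Leg 6: +150.134° → -141.194°, shortest Δλ = 68.672° (east) — crosses 180°.
Total crossings: 3.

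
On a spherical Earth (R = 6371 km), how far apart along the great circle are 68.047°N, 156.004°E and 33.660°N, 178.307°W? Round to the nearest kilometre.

4158 km

Δλ = -178.307 − 156.004 = -334.311°; wrapped into (−180°, 180°]: 25.689°.
Δφ = 33.660 − 68.047 = -34.387°.
a = sin²(Δφ/2) + cos φ₁ · cos φ₂ · sin²(Δλ/2) = 0.102757.
c = 2·atan2(√a, √(1−a)) = 0.65264 rad → d = 6371·c ≈ 4157.94 km.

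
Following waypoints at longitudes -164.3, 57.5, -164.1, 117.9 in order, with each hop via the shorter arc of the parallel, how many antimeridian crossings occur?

Leg 1: -164.3° → +57.5°, shortest Δλ = -138.2° (west) — crosses 180°.
Leg 2: +57.5° → -164.1°, shortest Δλ = 138.4° (east) — crosses 180°.
Leg 3: -164.1° → +117.9°, shortest Δλ = -78.0° (west) — crosses 180°.
Total crossings: 3.

3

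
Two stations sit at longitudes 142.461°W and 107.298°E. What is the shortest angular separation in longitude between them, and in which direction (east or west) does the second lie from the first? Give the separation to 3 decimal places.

110.241° west

Raw difference: 107.298 − -142.461 = 249.759°.
Normalise into (−180°, 180°]: 249.759° − 360° = -110.241°.
Negative ⇒ the second point lies to the west; separation 110.241°.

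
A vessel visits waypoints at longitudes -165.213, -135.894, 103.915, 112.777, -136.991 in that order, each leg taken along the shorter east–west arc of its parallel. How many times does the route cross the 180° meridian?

Leg 1: -165.213° → -135.894°, shortest Δλ = 29.319° (east) — does not cross 180°.
Leg 2: -135.894° → +103.915°, shortest Δλ = -120.191° (west) — crosses 180°.
Leg 3: +103.915° → +112.777°, shortest Δλ = 8.862° (east) — does not cross 180°.
Leg 4: +112.777° → -136.991°, shortest Δλ = 110.232° (east) — crosses 180°.
Total crossings: 2.

2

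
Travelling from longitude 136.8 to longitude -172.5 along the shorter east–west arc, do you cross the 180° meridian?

Yes

Naïve |-172.5 − 136.8| = 309.3° > 180°, so the shorter arc goes the other way round — across 180°.
Signed shortest Δλ = ((-172.5 − 136.8 + 180) mod 360) − 180 = 50.7°.
Going east by 50.7° from +136.8° passes through 180° before reaching -172.5°.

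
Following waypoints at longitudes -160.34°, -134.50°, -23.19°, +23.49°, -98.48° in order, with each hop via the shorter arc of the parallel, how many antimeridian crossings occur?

0

Leg 1: -160.34° → -134.50°, shortest Δλ = 25.84° (east) — does not cross 180°.
Leg 2: -134.50° → -23.19°, shortest Δλ = 111.31° (east) — does not cross 180°.
Leg 3: -23.19° → +23.49°, shortest Δλ = 46.68° (east) — does not cross 180°.
Leg 4: +23.49° → -98.48°, shortest Δλ = -121.97° (west) — does not cross 180°.
Total crossings: 0.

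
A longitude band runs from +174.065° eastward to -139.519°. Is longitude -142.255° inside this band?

Yes

Band width going east from +174.065° to -139.519°: ((-139.519 − 174.065) mod 360) = 46.416°.
Offset of -142.255° east of the west edge: ((-142.255 − 174.065) mod 360) = 43.680°.
43.680° ≤ 46.416° ⇒ inside.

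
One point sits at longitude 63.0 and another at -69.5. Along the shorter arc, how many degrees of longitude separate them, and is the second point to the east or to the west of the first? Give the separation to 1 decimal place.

132.5° west

Raw difference: -69.5 − 63.0 = -132.5°.
Normalise into (−180°, 180°]: -132.5° stays -132.5°.
Negative ⇒ the second point lies to the west; separation 132.5°.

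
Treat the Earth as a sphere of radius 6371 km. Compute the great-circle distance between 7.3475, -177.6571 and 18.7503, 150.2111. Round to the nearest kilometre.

3696 km

Δλ = 150.2111 − -177.6571 = 327.8682°; wrapped into (−180°, 180°]: -32.1318°.
Δφ = 18.7503 − 7.3475 = 11.4028°.
a = sin²(Δφ/2) + cos φ₁ · cos φ₂ · sin²(Δλ/2) = 0.081796.
c = 2·atan2(√a, √(1−a)) = 0.58010 rad → d = 6371·c ≈ 3695.81 km.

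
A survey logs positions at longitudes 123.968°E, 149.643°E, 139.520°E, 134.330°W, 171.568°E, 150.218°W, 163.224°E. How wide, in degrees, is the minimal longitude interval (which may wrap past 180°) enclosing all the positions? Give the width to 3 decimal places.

101.702°

Sort the longitudes: -150.218°, -134.330°, +123.968°, +139.520°, +149.643°, +163.224°, +171.568°.
Eastward gaps between consecutive values (wrapping around): 15.888°, 258.298°, 15.552°, 10.123°, 13.581°, 8.344°, 38.214°.
Largest gap = 258.298° ⇒ minimal covering band is its complement: 360° − 258.298° = 101.702°.
Band runs from +123.968° eastward to -134.330°, crossing the antimeridian.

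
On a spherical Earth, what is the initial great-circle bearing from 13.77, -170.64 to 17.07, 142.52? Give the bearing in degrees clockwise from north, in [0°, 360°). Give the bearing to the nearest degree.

Δλ = 142.52 − -170.64 = 313.16°; wrapped into (−180°, 180°]: -46.84°.
θ = atan2( sin Δλ · cos φ₂ , cos φ₁ · sin φ₂ − sin φ₁ · cos φ₂ · cos Δλ )
  = atan2(-0.69731, 0.12946) = -79.483° → normalised to [0°, 360°): 280.517°.

281°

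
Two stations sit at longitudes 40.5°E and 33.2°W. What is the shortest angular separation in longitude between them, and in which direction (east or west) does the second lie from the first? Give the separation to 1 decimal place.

73.7° west

Raw difference: -33.2 − 40.5 = -73.7°.
Normalise into (−180°, 180°]: -73.7° stays -73.7°.
Negative ⇒ the second point lies to the west; separation 73.7°.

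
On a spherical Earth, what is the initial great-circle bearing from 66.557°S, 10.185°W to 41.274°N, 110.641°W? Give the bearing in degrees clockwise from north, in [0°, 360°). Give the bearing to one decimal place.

280.5°

Δλ = -110.641 − -10.185 = -100.456°.
θ = atan2( sin Δλ · cos φ₂ , cos φ₁ · sin φ₂ − sin φ₁ · cos φ₂ · cos Δλ )
  = atan2(-0.73908, 0.13730) = -79.476° → normalised to [0°, 360°): 280.524°.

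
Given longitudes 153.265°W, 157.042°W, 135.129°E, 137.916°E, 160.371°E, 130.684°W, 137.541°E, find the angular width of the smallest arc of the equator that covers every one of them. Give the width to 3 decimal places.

Sort the longitudes: -157.042°, -153.265°, -130.684°, +135.129°, +137.541°, +137.916°, +160.371°.
Eastward gaps between consecutive values (wrapping around): 3.777°, 22.581°, 265.813°, 2.412°, 0.375°, 22.455°, 42.587°.
Largest gap = 265.813° ⇒ minimal covering band is its complement: 360° − 265.813° = 94.187°.
Band runs from +135.129° eastward to -130.684°, crossing the antimeridian.

94.187°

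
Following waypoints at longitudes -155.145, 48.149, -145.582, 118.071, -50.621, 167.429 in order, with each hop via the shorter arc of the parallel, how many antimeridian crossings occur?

Leg 1: -155.145° → +48.149°, shortest Δλ = -156.706° (west) — crosses 180°.
Leg 2: +48.149° → -145.582°, shortest Δλ = 166.269° (east) — crosses 180°.
Leg 3: -145.582° → +118.071°, shortest Δλ = -96.347° (west) — crosses 180°.
Leg 4: +118.071° → -50.621°, shortest Δλ = -168.692° (west) — does not cross 180°.
Leg 5: -50.621° → +167.429°, shortest Δλ = -141.95° (west) — crosses 180°.
Total crossings: 4.

4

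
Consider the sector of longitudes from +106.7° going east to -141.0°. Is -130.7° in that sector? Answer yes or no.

Band width going east from +106.7° to -141.0°: ((-141.0 − 106.7) mod 360) = 112.3°.
Offset of -130.7° east of the west edge: ((-130.7 − 106.7) mod 360) = 122.6°.
122.6° > 112.3° ⇒ outside.

No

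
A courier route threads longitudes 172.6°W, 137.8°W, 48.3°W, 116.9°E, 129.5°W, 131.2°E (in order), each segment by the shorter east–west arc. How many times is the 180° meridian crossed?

Leg 1: -172.6° → -137.8°, shortest Δλ = 34.8° (east) — does not cross 180°.
Leg 2: -137.8° → -48.3°, shortest Δλ = 89.5° (east) — does not cross 180°.
Leg 3: -48.3° → +116.9°, shortest Δλ = 165.2° (east) — does not cross 180°.
Leg 4: +116.9° → -129.5°, shortest Δλ = 113.6° (east) — crosses 180°.
Leg 5: -129.5° → +131.2°, shortest Δλ = -99.3° (west) — crosses 180°.
Total crossings: 2.

2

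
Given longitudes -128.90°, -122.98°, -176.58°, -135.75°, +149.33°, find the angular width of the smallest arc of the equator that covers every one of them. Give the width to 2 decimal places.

Sort the longitudes: -176.58°, -135.75°, -128.90°, -122.98°, +149.33°.
Eastward gaps between consecutive values (wrapping around): 40.83°, 6.85°, 5.92°, 272.31°, 34.09°.
Largest gap = 272.31° ⇒ minimal covering band is its complement: 360° − 272.31° = 87.69°.
Band runs from +149.33° eastward to -122.98°, crossing the antimeridian.

87.69°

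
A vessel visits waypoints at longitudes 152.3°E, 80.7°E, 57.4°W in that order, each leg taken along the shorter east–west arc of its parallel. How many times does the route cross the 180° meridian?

Leg 1: +152.3° → +80.7°, shortest Δλ = -71.6° (west) — does not cross 180°.
Leg 2: +80.7° → -57.4°, shortest Δλ = -138.1° (west) — does not cross 180°.
Total crossings: 0.

0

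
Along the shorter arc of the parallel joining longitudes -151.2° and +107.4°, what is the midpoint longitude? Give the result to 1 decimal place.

Signed shortest Δλ from -151.2° to +107.4° is -101.4°.
Midpoint longitude = -151.2° + (-101.4°)/2 = -151.2° − 50.7° = -201.9°.
Normalise into (−180°, 180°]: +158.1°.
(The naïve average (-151.2 + +107.4)/2 = -21.9° is on the wrong side of the globe.)

+158.1°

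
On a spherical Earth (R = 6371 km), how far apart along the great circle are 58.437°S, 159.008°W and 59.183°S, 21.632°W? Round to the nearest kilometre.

Δλ = -21.632 − -159.008 = 137.376°.
Δφ = -59.183 − -58.437 = -0.746°.
a = sin²(Δφ/2) + cos φ₁ · cos φ₂ · sin²(Δλ/2) = 0.232776.
c = 2·atan2(√a, √(1−a)) = 1.00694 rad → d = 6371·c ≈ 6415.22 km.

6415 km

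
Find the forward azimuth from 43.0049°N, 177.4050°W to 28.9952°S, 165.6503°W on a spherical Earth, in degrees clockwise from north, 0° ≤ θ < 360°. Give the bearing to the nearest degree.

Δλ = -165.6503 − -177.4050 = 11.7547°.
θ = atan2( sin Δλ · cos φ₂ , cos φ₁ · sin φ₂ − sin φ₁ · cos φ₂ · cos Δλ )
  = atan2(0.17819, -0.93855) = 169.250° → normalised to [0°, 360°): 169.250°.

169°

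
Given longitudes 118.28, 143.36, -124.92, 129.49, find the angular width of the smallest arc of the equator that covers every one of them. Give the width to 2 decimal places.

Sort the longitudes: -124.92°, +118.28°, +129.49°, +143.36°.
Eastward gaps between consecutive values (wrapping around): 243.20°, 11.21°, 13.87°, 91.72°.
Largest gap = 243.20° ⇒ minimal covering band is its complement: 360° − 243.20° = 116.80°.
Band runs from +118.28° eastward to -124.92°, crossing the antimeridian.

116.80°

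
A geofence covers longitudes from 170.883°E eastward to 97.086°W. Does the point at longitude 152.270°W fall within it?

Band width going east from +170.883° to -97.086°: ((-97.086 − 170.883) mod 360) = 92.031°.
Offset of -152.270° east of the west edge: ((-152.270 − 170.883) mod 360) = 36.847°.
36.847° ≤ 92.031° ⇒ inside.

Yes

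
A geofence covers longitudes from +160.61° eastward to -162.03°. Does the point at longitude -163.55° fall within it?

Band width going east from +160.61° to -162.03°: ((-162.03 − 160.61) mod 360) = 37.36°.
Offset of -163.55° east of the west edge: ((-163.55 − 160.61) mod 360) = 35.84°.
35.84° ≤ 37.36° ⇒ inside.

Yes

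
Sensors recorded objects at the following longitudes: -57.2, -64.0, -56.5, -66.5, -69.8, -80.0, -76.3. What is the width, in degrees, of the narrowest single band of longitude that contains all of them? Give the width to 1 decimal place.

23.5°

Sort the longitudes: -80.0°, -76.3°, -69.8°, -66.5°, -64.0°, -57.2°, -56.5°.
Eastward gaps between consecutive values (wrapping around): 3.7°, 6.5°, 3.3°, 2.5°, 6.8°, 0.7°, 336.5°.
Largest gap = 336.5° ⇒ minimal covering band is its complement: 360° − 336.5° = 23.5°.
Band runs from -80.0° eastward to -56.5°.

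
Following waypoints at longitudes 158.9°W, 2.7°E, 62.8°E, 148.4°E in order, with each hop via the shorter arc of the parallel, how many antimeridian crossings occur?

0

Leg 1: -158.9° → +2.7°, shortest Δλ = 161.6° (east) — does not cross 180°.
Leg 2: +2.7° → +62.8°, shortest Δλ = 60.1° (east) — does not cross 180°.
Leg 3: +62.8° → +148.4°, shortest Δλ = 85.6° (east) — does not cross 180°.
Total crossings: 0.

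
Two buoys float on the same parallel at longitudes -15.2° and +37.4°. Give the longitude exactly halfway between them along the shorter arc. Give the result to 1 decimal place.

Signed shortest Δλ from -15.2° to +37.4° is +52.6°.
Midpoint longitude = -15.2° + (+52.6°)/2 = -15.2° + 26.3° = +11.1°.

+11.1°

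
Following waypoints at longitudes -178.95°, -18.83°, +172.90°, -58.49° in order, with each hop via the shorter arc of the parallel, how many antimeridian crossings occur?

Leg 1: -178.95° → -18.83°, shortest Δλ = 160.12° (east) — does not cross 180°.
Leg 2: -18.83° → +172.90°, shortest Δλ = -168.27° (west) — crosses 180°.
Leg 3: +172.90° → -58.49°, shortest Δλ = 128.61° (east) — crosses 180°.
Total crossings: 2.

2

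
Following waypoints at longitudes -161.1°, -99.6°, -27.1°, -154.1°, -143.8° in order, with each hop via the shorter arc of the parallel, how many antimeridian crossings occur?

0

Leg 1: -161.1° → -99.6°, shortest Δλ = 61.5° (east) — does not cross 180°.
Leg 2: -99.6° → -27.1°, shortest Δλ = 72.5° (east) — does not cross 180°.
Leg 3: -27.1° → -154.1°, shortest Δλ = -127.0° (west) — does not cross 180°.
Leg 4: -154.1° → -143.8°, shortest Δλ = 10.3° (east) — does not cross 180°.
Total crossings: 0.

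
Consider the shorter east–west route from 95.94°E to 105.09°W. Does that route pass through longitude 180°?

Naïve |-105.09 − 95.94| = 201.03° > 180°, so the shorter arc goes the other way round — across 180°.
Signed shortest Δλ = ((-105.09 − 95.94 + 180) mod 360) − 180 = 158.97°.
Going east by 158.97° from +95.94° passes through 180° before reaching -105.09°.

Yes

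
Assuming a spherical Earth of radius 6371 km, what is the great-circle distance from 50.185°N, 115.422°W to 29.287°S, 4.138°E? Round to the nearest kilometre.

Δλ = 4.138 − -115.422 = 119.560°.
Δφ = -29.287 − 50.185 = -79.472°.
a = sin²(Δφ/2) + cos φ₁ · cos φ₂ · sin²(Δλ/2) = 0.825631.
c = 2·atan2(√a, √(1−a)) = 2.28004 rad → d = 6371·c ≈ 14526.15 km.

14526 km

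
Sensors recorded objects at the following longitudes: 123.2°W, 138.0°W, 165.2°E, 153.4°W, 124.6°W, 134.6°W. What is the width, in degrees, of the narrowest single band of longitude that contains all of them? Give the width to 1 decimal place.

71.6°

Sort the longitudes: -153.4°, -138.0°, -134.6°, -124.6°, -123.2°, +165.2°.
Eastward gaps between consecutive values (wrapping around): 15.4°, 3.4°, 10.0°, 1.4°, 288.4°, 41.4°.
Largest gap = 288.4° ⇒ minimal covering band is its complement: 360° − 288.4° = 71.6°.
Band runs from +165.2° eastward to -123.2°, crossing the antimeridian.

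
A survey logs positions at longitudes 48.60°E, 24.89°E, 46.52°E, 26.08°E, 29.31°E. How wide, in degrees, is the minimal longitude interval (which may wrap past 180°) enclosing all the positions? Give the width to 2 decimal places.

Sort the longitudes: +24.89°, +26.08°, +29.31°, +46.52°, +48.60°.
Eastward gaps between consecutive values (wrapping around): 1.19°, 3.23°, 17.21°, 2.08°, 336.29°.
Largest gap = 336.29° ⇒ minimal covering band is its complement: 360° − 336.29° = 23.71°.
Band runs from +24.89° eastward to +48.60°.

23.71°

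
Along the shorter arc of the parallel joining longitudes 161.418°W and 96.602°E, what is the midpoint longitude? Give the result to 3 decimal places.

Signed shortest Δλ from -161.418° to +96.602° is -101.980°.
Midpoint longitude = -161.418° + (-101.980°)/2 = -161.418° − 50.990° = -212.408°.
Normalise into (−180°, 180°]: +147.592°.
(The naïve average (-161.418 + +96.602)/2 = -32.408° is on the wrong side of the globe.)

147.592°E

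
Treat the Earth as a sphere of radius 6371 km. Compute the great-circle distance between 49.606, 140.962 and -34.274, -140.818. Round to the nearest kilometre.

12080 km

Δλ = -140.818 − 140.962 = -281.780°; wrapped into (−180°, 180°]: 78.220°.
Δφ = -34.274 − 49.606 = -83.880°.
a = sin²(Δφ/2) + cos φ₁ · cos φ₂ · sin²(Δλ/2) = 0.659786.
c = 2·atan2(√a, √(1−a)) = 1.89607 rad → d = 6371·c ≈ 12079.89 km.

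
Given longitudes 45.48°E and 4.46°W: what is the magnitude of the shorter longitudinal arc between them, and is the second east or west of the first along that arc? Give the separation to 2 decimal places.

Raw difference: -4.46 − 45.48 = -49.94°.
Normalise into (−180°, 180°]: -49.94° stays -49.94°.
Negative ⇒ the second point lies to the west; separation 49.94°.

49.94° west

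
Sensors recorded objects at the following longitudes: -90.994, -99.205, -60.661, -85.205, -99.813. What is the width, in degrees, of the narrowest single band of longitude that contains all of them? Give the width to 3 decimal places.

Sort the longitudes: -99.813°, -99.205°, -90.994°, -85.205°, -60.661°.
Eastward gaps between consecutive values (wrapping around): 0.608°, 8.211°, 5.789°, 24.544°, 320.848°.
Largest gap = 320.848° ⇒ minimal covering band is its complement: 360° − 320.848° = 39.152°.
Band runs from -99.813° eastward to -60.661°.

39.152°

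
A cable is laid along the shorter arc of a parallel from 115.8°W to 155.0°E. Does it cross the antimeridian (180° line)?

Naïve |155.0 − -115.8| = 270.8° > 180°, so the shorter arc goes the other way round — across 180°.
Signed shortest Δλ = ((155.0 − -115.8 + 180) mod 360) − 180 = -89.2°.
Going west by 89.2° from -115.8° passes through 180° before reaching +155.0°.

Yes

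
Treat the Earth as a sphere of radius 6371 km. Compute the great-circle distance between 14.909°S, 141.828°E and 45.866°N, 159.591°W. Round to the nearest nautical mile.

4830 nmi

Δλ = -159.591 − 141.828 = -301.419°; wrapped into (−180°, 180°]: 58.581°.
Δφ = 45.866 − -14.909 = 60.775°.
a = sin²(Δφ/2) + cos φ₁ · cos φ₂ · sin²(Δλ/2) = 0.416940.
c = 2·atan2(√a, √(1−a)) = 1.40390 rad → d = 6371·c ≈ 8944.27 km ≈ 4829.52 nmi.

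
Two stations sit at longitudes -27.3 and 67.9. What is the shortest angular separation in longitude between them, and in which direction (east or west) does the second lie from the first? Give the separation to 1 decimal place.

95.2° east

Raw difference: 67.9 − -27.3 = 95.2°.
Normalise into (−180°, 180°]: 95.2° stays 95.2°.
Positive ⇒ the second point lies to the east; separation 95.2°.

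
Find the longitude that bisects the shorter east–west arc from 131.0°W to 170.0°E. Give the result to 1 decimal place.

160.5°W

Signed shortest Δλ from -131.0° to +170.0° is -59.0°.
Midpoint longitude = -131.0° + (-59.0°)/2 = -131.0° − 29.5° = -160.5°.
(The naïve average (-131.0 + +170.0)/2 = 19.5° is on the wrong side of the globe.)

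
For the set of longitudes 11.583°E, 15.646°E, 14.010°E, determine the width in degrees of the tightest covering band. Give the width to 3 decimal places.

Sort the longitudes: +11.583°, +14.010°, +15.646°.
Eastward gaps between consecutive values (wrapping around): 2.427°, 1.636°, 355.937°.
Largest gap = 355.937° ⇒ minimal covering band is its complement: 360° − 355.937° = 4.063°.
Band runs from +11.583° eastward to +15.646°.

4.063°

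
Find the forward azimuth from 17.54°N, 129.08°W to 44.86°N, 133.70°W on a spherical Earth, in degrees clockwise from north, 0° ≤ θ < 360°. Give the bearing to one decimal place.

Δλ = -133.70 − -129.08 = -4.62°.
θ = atan2( sin Δλ · cos φ₂ , cos φ₁ · sin φ₂ − sin φ₁ · cos φ₂ · cos Δλ )
  = atan2(-0.05709, 0.45965) = -7.081° → normalised to [0°, 360°): 352.919°.

352.9°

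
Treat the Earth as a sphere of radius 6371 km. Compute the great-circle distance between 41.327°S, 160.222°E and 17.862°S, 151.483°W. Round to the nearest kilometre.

5260 km

Δλ = -151.483 − 160.222 = -311.705°; wrapped into (−180°, 180°]: 48.295°.
Δφ = -17.862 − -41.327 = 23.465°.
a = sin²(Δφ/2) + cos φ₁ · cos φ₂ · sin²(Δλ/2) = 0.160964.
c = 2·atan2(√a, √(1−a)) = 0.82566 rad → d = 6371·c ≈ 5260.28 km.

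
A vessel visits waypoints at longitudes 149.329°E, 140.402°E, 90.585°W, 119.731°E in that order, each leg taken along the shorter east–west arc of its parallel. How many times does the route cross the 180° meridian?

2

Leg 1: +149.329° → +140.402°, shortest Δλ = -8.927° (west) — does not cross 180°.
Leg 2: +140.402° → -90.585°, shortest Δλ = 129.013° (east) — crosses 180°.
Leg 3: -90.585° → +119.731°, shortest Δλ = -149.684° (west) — crosses 180°.
Total crossings: 2.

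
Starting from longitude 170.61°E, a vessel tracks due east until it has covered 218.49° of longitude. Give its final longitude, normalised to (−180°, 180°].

Start at +170.61°; shift +218.49° → +389.10°.
+389.10° lies outside (−180°, 180°]; subtract 360° → +29.10°.

29.10°E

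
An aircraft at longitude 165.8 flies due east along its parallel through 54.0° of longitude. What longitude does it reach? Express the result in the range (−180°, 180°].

Start at +165.8°; shift +54.0° → +219.8°.
+219.8° lies outside (−180°, 180°]; subtract 360° → -140.2°.

-140.2°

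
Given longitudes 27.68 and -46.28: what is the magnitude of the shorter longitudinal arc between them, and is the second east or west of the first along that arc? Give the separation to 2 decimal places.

73.96° west

Raw difference: -46.28 − 27.68 = -73.96°.
Normalise into (−180°, 180°]: -73.96° stays -73.96°.
Negative ⇒ the second point lies to the west; separation 73.96°.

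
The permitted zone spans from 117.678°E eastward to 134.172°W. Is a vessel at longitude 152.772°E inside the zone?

Yes

Band width going east from +117.678° to -134.172°: ((-134.172 − 117.678) mod 360) = 108.150°.
Offset of +152.772° east of the west edge: ((152.772 − 117.678) mod 360) = 35.094°.
35.094° ≤ 108.150° ⇒ inside.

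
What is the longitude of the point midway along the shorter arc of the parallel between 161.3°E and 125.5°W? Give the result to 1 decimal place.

Signed shortest Δλ from +161.3° to -125.5° is +73.2°.
Midpoint longitude = +161.3° + (+73.2°)/2 = +161.3° + 36.6° = +197.9°.
Normalise into (−180°, 180°]: -162.1°.
(The naïve average (+161.3 + -125.5)/2 = 17.9° is on the wrong side of the globe.)

162.1°W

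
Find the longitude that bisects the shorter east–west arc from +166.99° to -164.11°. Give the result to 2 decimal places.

Signed shortest Δλ from +166.99° to -164.11° is +28.90°.
Midpoint longitude = +166.99° + (+28.90°)/2 = +166.99° + 14.45° = +181.44°.
Normalise into (−180°, 180°]: -178.56°.
(The naïve average (+166.99 + -164.11)/2 = 1.44° is on the wrong side of the globe.)

-178.56°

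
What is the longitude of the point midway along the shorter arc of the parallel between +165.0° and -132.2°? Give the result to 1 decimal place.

-163.6°

Signed shortest Δλ from +165.0° to -132.2° is +62.8°.
Midpoint longitude = +165.0° + (+62.8°)/2 = +165.0° + 31.4° = +196.4°.
Normalise into (−180°, 180°]: -163.6°.
(The naïve average (+165.0 + -132.2)/2 = 16.4° is on the wrong side of the globe.)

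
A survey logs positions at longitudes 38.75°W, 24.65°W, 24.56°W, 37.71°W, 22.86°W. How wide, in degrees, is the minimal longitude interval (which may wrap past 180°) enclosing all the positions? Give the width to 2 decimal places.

Sort the longitudes: -38.75°, -37.71°, -24.65°, -24.56°, -22.86°.
Eastward gaps between consecutive values (wrapping around): 1.04°, 13.06°, 0.09°, 1.70°, 344.11°.
Largest gap = 344.11° ⇒ minimal covering band is its complement: 360° − 344.11° = 15.89°.
Band runs from -38.75° eastward to -22.86°.

15.89°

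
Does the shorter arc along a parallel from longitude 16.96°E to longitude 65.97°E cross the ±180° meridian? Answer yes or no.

Signed shortest Δλ = ((65.97 − 16.96 + 180) mod 360) − 180 = 49.01°.
Going east by 49.01° from +16.96° reaches +65.97° without touching 180°.

No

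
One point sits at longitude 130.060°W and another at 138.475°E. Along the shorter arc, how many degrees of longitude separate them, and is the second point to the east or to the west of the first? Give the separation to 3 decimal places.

Raw difference: 138.475 − -130.060 = 268.535°.
Normalise into (−180°, 180°]: 268.535° − 360° = -91.465°.
Negative ⇒ the second point lies to the west; separation 91.465°.

91.465° west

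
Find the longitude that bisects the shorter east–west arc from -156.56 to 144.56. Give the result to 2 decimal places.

+174.00°

Signed shortest Δλ from -156.56° to +144.56° is -58.88°.
Midpoint longitude = -156.56° + (-58.88°)/2 = -156.56° − 29.44° = -186.00°.
Normalise into (−180°, 180°]: +174.00°.
(The naïve average (-156.56 + +144.56)/2 = -6.0° is on the wrong side of the globe.)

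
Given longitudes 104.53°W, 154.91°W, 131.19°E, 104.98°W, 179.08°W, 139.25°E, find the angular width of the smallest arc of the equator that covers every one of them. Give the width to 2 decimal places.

Sort the longitudes: -179.08°, -154.91°, -104.98°, -104.53°, +131.19°, +139.25°.
Eastward gaps between consecutive values (wrapping around): 24.17°, 49.93°, 0.45°, 235.72°, 8.06°, 41.67°.
Largest gap = 235.72° ⇒ minimal covering band is its complement: 360° − 235.72° = 124.28°.
Band runs from +131.19° eastward to -104.53°, crossing the antimeridian.

124.28°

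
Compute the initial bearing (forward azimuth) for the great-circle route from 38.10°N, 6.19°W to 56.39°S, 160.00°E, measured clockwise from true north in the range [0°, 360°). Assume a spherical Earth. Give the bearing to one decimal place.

Δλ = 160.00 − -6.19 = 166.19°.
θ = atan2( sin Δλ · cos φ₂ , cos φ₁ · sin φ₂ − sin φ₁ · cos φ₂ · cos Δλ )
  = atan2(0.13213, -0.32370) = 157.795° → normalised to [0°, 360°): 157.795°.

157.8°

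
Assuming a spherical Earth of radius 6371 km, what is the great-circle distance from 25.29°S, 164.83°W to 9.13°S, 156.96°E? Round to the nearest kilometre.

4416 km

Δλ = 156.96 − -164.83 = 321.79°; wrapped into (−180°, 180°]: -38.21°.
Δφ = -9.13 − -25.29 = 16.16°.
a = sin²(Δφ/2) + cos φ₁ · cos φ₂ · sin²(Δλ/2) = 0.115387.
c = 2·atan2(√a, √(1−a)) = 0.69317 rad → d = 6371·c ≈ 4416.17 km.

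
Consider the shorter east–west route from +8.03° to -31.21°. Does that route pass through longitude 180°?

No

Signed shortest Δλ = ((-31.21 − 8.03 + 180) mod 360) − 180 = -39.24°.
Going west by 39.24° from +8.03° reaches -31.21° without touching 180°.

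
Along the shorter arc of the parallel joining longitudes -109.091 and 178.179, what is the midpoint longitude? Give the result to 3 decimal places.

Signed shortest Δλ from -109.091° to +178.179° is -72.730°.
Midpoint longitude = -109.091° + (-72.730°)/2 = -109.091° − 36.365° = -145.456°.
(The naïve average (-109.091 + +178.179)/2 = 34.544° is on the wrong side of the globe.)

-145.456°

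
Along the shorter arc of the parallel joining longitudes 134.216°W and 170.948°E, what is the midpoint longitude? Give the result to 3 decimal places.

161.634°W

Signed shortest Δλ from -134.216° to +170.948° is -54.836°.
Midpoint longitude = -134.216° + (-54.836°)/2 = -134.216° − 27.418° = -161.634°.
(The naïve average (-134.216 + +170.948)/2 = 18.366° is on the wrong side of the globe.)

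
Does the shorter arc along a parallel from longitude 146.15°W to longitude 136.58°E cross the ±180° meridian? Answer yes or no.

Naïve |136.58 − -146.15| = 282.73° > 180°, so the shorter arc goes the other way round — across 180°.
Signed shortest Δλ = ((136.58 − -146.15 + 180) mod 360) − 180 = -77.27°.
Going west by 77.27° from -146.15° passes through 180° before reaching +136.58°.

Yes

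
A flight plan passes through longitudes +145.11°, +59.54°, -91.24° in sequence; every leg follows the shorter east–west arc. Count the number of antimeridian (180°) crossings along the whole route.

0

Leg 1: +145.11° → +59.54°, shortest Δλ = -85.57° (west) — does not cross 180°.
Leg 2: +59.54° → -91.24°, shortest Δλ = -150.78° (west) — does not cross 180°.
Total crossings: 0.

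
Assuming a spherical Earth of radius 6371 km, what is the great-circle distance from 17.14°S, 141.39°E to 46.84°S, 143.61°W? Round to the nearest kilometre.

7496 km

Δλ = -143.61 − 141.39 = -285.00°; wrapped into (−180°, 180°]: 75.00°.
Δφ = -46.84 − -17.14 = -29.70°.
a = sin²(Δφ/2) + cos φ₁ · cos φ₂ · sin²(Δλ/2) = 0.307924.
c = 2·atan2(√a, √(1−a)) = 1.17651 rad → d = 6371·c ≈ 7495.52 km.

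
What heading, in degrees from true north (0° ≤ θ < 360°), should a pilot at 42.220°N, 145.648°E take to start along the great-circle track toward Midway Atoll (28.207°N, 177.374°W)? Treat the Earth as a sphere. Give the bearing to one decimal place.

103.1°

Δλ = -177.374 − 145.648 = -323.022°; wrapped into (−180°, 180°]: 36.978°.
θ = atan2( sin Δλ · cos φ₂ , cos φ₁ · sin φ₂ − sin φ₁ · cos φ₂ · cos Δλ )
  = atan2(0.53008, -0.12304) = 103.067° → normalised to [0°, 360°): 103.067°.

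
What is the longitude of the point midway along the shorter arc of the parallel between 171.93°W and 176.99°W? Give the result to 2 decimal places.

174.46°W

Signed shortest Δλ from -171.93° to -176.99° is -5.06°.
Midpoint longitude = -171.93° + (-5.06°)/2 = -171.93° − 2.53° = -174.46°.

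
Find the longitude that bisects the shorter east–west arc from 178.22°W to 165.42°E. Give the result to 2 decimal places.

Signed shortest Δλ from -178.22° to +165.42° is -16.36°.
Midpoint longitude = -178.22° + (-16.36°)/2 = -178.22° − 8.18° = -186.40°.
Normalise into (−180°, 180°]: +173.60°.
(The naïve average (-178.22 + +165.42)/2 = -6.4° is on the wrong side of the globe.)

173.60°E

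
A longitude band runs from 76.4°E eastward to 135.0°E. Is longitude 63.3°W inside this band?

No

Band width going east from +76.4° to +135.0°: ((135.0 − 76.4) mod 360) = 58.6°.
Offset of -63.3° east of the west edge: ((-63.3 − 76.4) mod 360) = 220.3°.
220.3° > 58.6° ⇒ outside.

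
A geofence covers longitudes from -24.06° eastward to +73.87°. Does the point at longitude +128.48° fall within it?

No

Band width going east from -24.06° to +73.87°: ((73.87 − -24.06) mod 360) = 97.93°.
Offset of +128.48° east of the west edge: ((128.48 − -24.06) mod 360) = 152.54°.
152.54° > 97.93° ⇒ outside.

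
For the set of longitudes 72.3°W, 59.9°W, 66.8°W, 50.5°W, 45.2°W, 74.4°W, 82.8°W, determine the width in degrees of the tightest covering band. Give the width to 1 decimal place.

Sort the longitudes: -82.8°, -74.4°, -72.3°, -66.8°, -59.9°, -50.5°, -45.2°.
Eastward gaps between consecutive values (wrapping around): 8.4°, 2.1°, 5.5°, 6.9°, 9.4°, 5.3°, 322.4°.
Largest gap = 322.4° ⇒ minimal covering band is its complement: 360° − 322.4° = 37.6°.
Band runs from -82.8° eastward to -45.2°.

37.6°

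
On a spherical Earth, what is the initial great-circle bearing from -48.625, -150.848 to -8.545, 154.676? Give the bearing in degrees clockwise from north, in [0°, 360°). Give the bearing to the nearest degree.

Δλ = 154.676 − -150.848 = 305.524°; wrapped into (−180°, 180°]: -54.476°.
θ = atan2( sin Δλ · cos φ₂ , cos φ₁ · sin φ₂ − sin φ₁ · cos φ₂ · cos Δλ )
  = atan2(-0.80484, 0.33296) = -67.525° → normalised to [0°, 360°): 292.475°.

292°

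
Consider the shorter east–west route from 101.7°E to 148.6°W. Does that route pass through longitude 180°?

Yes

Naïve |-148.6 − 101.7| = 250.3° > 180°, so the shorter arc goes the other way round — across 180°.
Signed shortest Δλ = ((-148.6 − 101.7 + 180) mod 360) − 180 = 109.7°.
Going east by 109.7° from +101.7° passes through 180° before reaching -148.6°.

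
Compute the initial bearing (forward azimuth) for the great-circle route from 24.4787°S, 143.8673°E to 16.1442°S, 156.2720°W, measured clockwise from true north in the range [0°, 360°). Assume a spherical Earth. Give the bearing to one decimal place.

93.7°

Δλ = -156.2720 − 143.8673 = -300.1393°; wrapped into (−180°, 180°]: 59.8607°.
θ = atan2( sin Δλ · cos φ₂ , cos φ₁ · sin φ₂ − sin φ₁ · cos φ₂ · cos Δλ )
  = atan2(0.83070, -0.05322) = 93.666° → normalised to [0°, 360°): 93.666°.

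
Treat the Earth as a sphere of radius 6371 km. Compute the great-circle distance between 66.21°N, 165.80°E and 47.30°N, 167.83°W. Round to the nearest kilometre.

2605 km

Δλ = -167.83 − 165.80 = -333.63°; wrapped into (−180°, 180°]: 26.37°.
Δφ = 47.30 − 66.21 = -18.91°.
a = sin²(Δφ/2) + cos φ₁ · cos φ₂ · sin²(Δλ/2) = 0.041218.
c = 2·atan2(√a, √(1−a)) = 0.40889 rad → d = 6371·c ≈ 2605.03 km.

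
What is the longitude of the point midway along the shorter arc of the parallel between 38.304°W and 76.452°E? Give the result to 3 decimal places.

Signed shortest Δλ from -38.304° to +76.452° is +114.756°.
Midpoint longitude = -38.304° + (+114.756°)/2 = -38.304° + 57.378° = +19.074°.

19.074°E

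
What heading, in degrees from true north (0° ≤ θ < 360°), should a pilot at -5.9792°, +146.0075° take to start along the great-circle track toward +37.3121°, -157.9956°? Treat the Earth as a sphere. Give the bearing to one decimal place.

Δλ = -157.9956 − 146.0075 = -304.0031°; wrapped into (−180°, 180°]: 55.9969°.
θ = atan2( sin Δλ · cos φ₂ , cos φ₁ · sin φ₂ − sin φ₁ · cos φ₂ · cos Δλ )
  = atan2(0.65935, 0.64919) = 45.445° → normalised to [0°, 360°): 45.445°.

45.4°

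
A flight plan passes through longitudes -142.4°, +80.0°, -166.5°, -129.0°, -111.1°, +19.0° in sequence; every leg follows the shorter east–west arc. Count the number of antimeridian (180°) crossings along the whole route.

2

Leg 1: -142.4° → +80.0°, shortest Δλ = -137.6° (west) — crosses 180°.
Leg 2: +80.0° → -166.5°, shortest Δλ = 113.5° (east) — crosses 180°.
Leg 3: -166.5° → -129.0°, shortest Δλ = 37.5° (east) — does not cross 180°.
Leg 4: -129.0° → -111.1°, shortest Δλ = 17.9° (east) — does not cross 180°.
Leg 5: -111.1° → +19.0°, shortest Δλ = 130.1° (east) — does not cross 180°.
Total crossings: 2.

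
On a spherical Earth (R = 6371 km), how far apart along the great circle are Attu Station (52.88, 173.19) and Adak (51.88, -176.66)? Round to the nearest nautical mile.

376 nmi

Δλ = -176.66 − 173.19 = -349.85°; wrapped into (−180°, 180°]: 10.15°.
Δφ = 51.88 − 52.88 = -1.00°.
a = sin²(Δφ/2) + cos φ₁ · cos φ₂ · sin²(Δλ/2) = 0.002991.
c = 2·atan2(√a, √(1−a)) = 0.10944 rad → d = 6371·c ≈ 697.24 km ≈ 376.48 nmi.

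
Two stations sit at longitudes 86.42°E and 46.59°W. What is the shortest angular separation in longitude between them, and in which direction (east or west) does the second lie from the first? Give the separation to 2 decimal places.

Raw difference: -46.59 − 86.42 = -133.01°.
Normalise into (−180°, 180°]: -133.01° stays -133.01°.
Negative ⇒ the second point lies to the west; separation 133.01°.

133.01° west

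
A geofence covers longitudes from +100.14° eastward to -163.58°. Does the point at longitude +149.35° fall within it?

Band width going east from +100.14° to -163.58°: ((-163.58 − 100.14) mod 360) = 96.28°.
Offset of +149.35° east of the west edge: ((149.35 − 100.14) mod 360) = 49.21°.
49.21° ≤ 96.28° ⇒ inside.

Yes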